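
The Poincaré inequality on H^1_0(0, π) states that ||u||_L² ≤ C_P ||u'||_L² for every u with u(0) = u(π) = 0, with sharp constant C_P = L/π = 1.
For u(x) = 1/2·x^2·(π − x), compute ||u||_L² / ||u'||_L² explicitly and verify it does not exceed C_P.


||u||_L² / ||u'||_L² = sqrt(14)*π/14 < C_P = 1.

u(x) = 1/2·x^2·(π − x), so u'(x) = x*(-3*x + 2*π)/2.
u(x) = 1/2·x^2·(π − x) vanishes at x = 0 and x = π, so u ∈ H^1_0(0, π). Differentiate via the product rule and integrate the resulting polynomials term by term.
  ∫_0^π u² dx = ∫_0^π (x^6/4 - π*x^5/2 + π^2*x^4/4) dx. Term by term:
    ∫_0^π x^6/4 dx = π^7/28;  ∫_0^π -π*x^5/2 dx = -π^7/12;  ∫_0^π π^2*x^4/4 dx = π^7/20.
  Sum: π^7/28 − π^7/12 + π^7/20 = π^7/420.
  ∫_0^π (u')² dx = ∫_0^π (9*x^4/4 - 3*π*x^3 + π^2*x^2) dx. Term by term:
    ∫_0^π 9*x^4/4 dx = 9*π^5/20;  ∫_0^π -3*π*x^3 dx = -3*π^5/4;  ∫_0^π π^2*x^2 dx = π^5/3.
  Sum: 9*π^5/20 − 3*π^5/4 + π^5/3 = π^5/30.
∫_0^π u² dx = π^7/420, so ||u||_L² = sqrt(105)*π^(7/2)/210.
∫_0^π (u')² dx = π^5/30, so ||u'||_L² = sqrt(30)*π^(5/2)/30.
Ratio ||u||_L² / ||u'||_L² = sqrt(14)*π/14.
Sharp Poincaré constant on H^1_0(0, π) is C_P = L/π = 1, achieved by sin(x).
A polynomial bump cannot attain the sharp Poincaré constant (only the first sine eigenfunction does), so the ratio is strictly less than C_P, consistent with ||u||_L² ≤ C_P ||u'||_L².


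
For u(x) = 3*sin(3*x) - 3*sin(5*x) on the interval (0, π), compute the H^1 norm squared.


||u||_{H^1(0,π)}^2 = 162*π

u'(x) = 9*cos(3*x) - 15*cos(5*x).
Expand u² and (u')² and integrate term by term on (0, π), using: for integers n ≥ 1, ∫_0^π sin²(nx) dx = ∫_0^π cos²(nx) dx = π/2; for n ≠ n', ∫_0^π sin(nx)sin(n'x) dx = ∫_0^π cos(nx)cos(n'x) dx = 0; and by product-to-sum, ∫_0^π sin(nx)cos(n'x) dx = ½∫_0^π [sin((n+n')x) + sin((n−n')x)] dx, which is 0 when n+n' is even and 2n/(n²−n'²) when n+n' is odd (it need not vanish on (0, π)).
  u² squared terms: (-3)²·∫sin(5x)² dx = 9·π/2 = 9*π/2;  (3)²·∫sin(3x)² dx = 9·π/2 = 9*π/2.
  u² cross terms: 2·(-3)·(3)·∫sin(5x)·sin(3x) dx = -18·(0) = 0.
  So ∫_0^π u² dx = 9*π/2 + 9*π/2 + 0 = 9*π.
  (u')² squared terms: (-15)²·∫cos(5x)² dx = 225·π/2 = 225*π/2;  (9)²·∫cos(3x)² dx = 81·π/2 = 81*π/2.
  (u')² cross terms: 2·(-15)·(9)·∫cos(5x)·cos(3x) dx = -270·(0) = 0.
  So ∫_0^π (u')² dx = 225*π/2 + 81*π/2 + 0 = 153*π.
||u||_{H^1}^2 = (9*π) + (153*π) = 162*π.


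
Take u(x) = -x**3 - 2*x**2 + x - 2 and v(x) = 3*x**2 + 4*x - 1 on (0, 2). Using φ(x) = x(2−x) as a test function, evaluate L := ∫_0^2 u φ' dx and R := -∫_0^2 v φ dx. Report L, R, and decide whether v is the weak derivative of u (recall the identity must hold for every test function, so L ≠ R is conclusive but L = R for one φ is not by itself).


LHS = 44/5, RHS = -44/5. No, v is not the weak derivative of u.

u(x) = -x**3 - 2*x**2 + x - 2, classical derivative u'(x) = -3*x**2 - 4*x + 1.
φ(x) = x(2−x), so φ'(x) = 2 - 2*x.
Note φ(0) = φ(2) = 0, so the boundary term u·φ vanishes.
LHS = ∫_0^2 u(x) φ'(x) dx = ∫_0^2 (2*x^4 + 2*x^3 - 6*x^2 + 6*x - 4) dx. Term by term:
  ∫_0^2 2*x^4 dx = 64/5;  ∫_0^2 2*x^3 dx = 8;  ∫_0^2 -6*x^2 dx = -16;
  ∫_0^2 6*x dx = 12;  ∫_0^2 -4 dx = -8.
Sum: 64/5 + 8 − 16 + 12 − 8 = 44/5.
So LHS = 44/5.
∫_0^2 v(x) φ(x) dx = ∫_0^2 (-3*x^4 + 2*x^3 + 9*x^2 - 2*x) dx. Term by term:
  ∫_0^2 -3*x^4 dx = -96/5;  ∫_0^2 2*x^3 dx = 8;  ∫_0^2 9*x^2 dx = 24;
  ∫_0^2 -2*x dx = -4.
Sum: -96/5 + 8 + 24 − 4 = 44/5.
So RHS = -∫_0^2 v(x) φ(x) dx = -44/5.
LHS − RHS = 88/5 ≠ 0, so the identity fails.
(For a valid weak derivative the identity must hold for EVERY test function, in particular this one. The failure shows v is NOT the weak derivative of u.)
Correct weak derivative would be u'(x) = -3*x**2 - 4*x + 1.


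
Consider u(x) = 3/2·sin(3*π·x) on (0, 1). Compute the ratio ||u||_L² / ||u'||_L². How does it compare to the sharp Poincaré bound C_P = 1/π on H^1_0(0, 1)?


||u||_L² / ||u'||_L² = 1/(3*π) < C_P = 1/π.

u(x) = 3/2·sin(3*π·x), so u'(x) = 9*π*cos(3*π*x)/2.
Writing u(x) = A·sin(kπx/L) with A = 3/2 and k = 3, use ∫_0^L sin²(kπx/L) dx = L/2 and ∫_0^L cos²(kπx/L) dx = L/2.
u² = 9/4·sin²(3*π·x) and (u')² = 81*π^2/4·cos²(3*π·x), and each of sin², cos² integrates to L/2 = 1/2 over (0, 1).
∫_0^1 u² dx = 9/8, so ||u||_L² = 3*sqrt(2)/4.
∫_0^1 (u')² dx = 81*π^2/8, so ||u'||_L² = 9*sqrt(2)*π/4.
Ratio ||u||_L² / ||u'||_L² = 1/(3*π).
Sharp Poincaré constant on H^1_0(0, 1) is C_P = L/π = 1/π, achieved by sin(π·x).
This is the k = 3 harmonic; the ratio L/(kπ) is strictly less than C_P = L/π, consistent with the sharp inequality ||u||_L² ≤ C_P ||u'||_L².


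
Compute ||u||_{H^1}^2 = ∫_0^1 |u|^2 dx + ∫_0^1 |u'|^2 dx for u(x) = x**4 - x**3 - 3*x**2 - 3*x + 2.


||u||_{H^1}^2 = 10567/252

The H^1 norm (squared) on an interval (0, L) is
  ||u||_{H^1}^2 = ∫_0^L u(x)^2 dx + ∫_0^L u'(x)^2 dx.
Compute u'(x) = 4*x**3 - 3*x**2 - 6*x - 3.
Then u(x)^2 = x**8 - 2*x**7 - 5*x**6 + 19*x**4 + 14*x**3 - 3*x**2 - 12*x + 4 and u'(x)^2 = 16*x**6 - 24*x**5 - 39*x**4 + 12*x**3 + 54*x**2 + 36*x + 9.
Integrate each monomial from 0 to 1 using ∫_0^1 c·x^n dx = c·1^(n+1)/(n+1):
  ∫_0^1 u(x)^2 dx = ∫_0^1 (x^8 - 2*x^7 - 5*x^6 + 19*x^4 + 14*x^3 - 3*x^2 - 12*x + 4) dx. Term by term:
    ∫_0^1 x^8 dx = 1/9;  ∫_0^1 -2*x^7 dx = -1/4;  ∫_0^1 -5*x^6 dx = -5/7;
    ∫_0^1 19*x^4 dx = 19/5;  ∫_0^1 14*x^3 dx = 7/2;  ∫_0^1 -3*x^2 dx = -1;
    ∫_0^1 -12*x dx = -6;  ∫_0^1 4 dx = 4.
  Sum: 1/9 − 1/4 − 5/7 + 19/5 + 7/2 − 1 − 6 + 4 = 4343/1260.
  ∫_0^1 u'(x)^2 dx = ∫_0^1 (16*x^6 - 24*x^5 - 39*x^4 + 12*x^3 + 54*x^2 + 36*x + 9) dx. Term by term:
    ∫_0^1 16*x^6 dx = 16/7;  ∫_0^1 -24*x^5 dx = -4;  ∫_0^1 -39*x^4 dx = -39/5;
    ∫_0^1 12*x^3 dx = 3;  ∫_0^1 54*x^2 dx = 18;  ∫_0^1 36*x dx = 18;
    ∫_0^1 9 dx = 9.
  Sum: 16/7 − 4 − 39/5 + 3 + 18 + 18 + 9 = 1347/35.
Adding: ||u||_{H^1}^2 = 4343/1260 + 1347/35 = 10567/252.


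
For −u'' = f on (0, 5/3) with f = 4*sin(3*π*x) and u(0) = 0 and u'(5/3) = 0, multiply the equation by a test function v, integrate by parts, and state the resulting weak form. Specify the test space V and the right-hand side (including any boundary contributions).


V = {v ∈ H^1(0, 5/3) : v(0) = 0} (test functions vanish at x = 0 where u is specified); weak form: ∫_0^5/3 u'v' dx = ∫_0^5/3 (4*sin(3*π*x)) v dx for all v ∈ V.

Multiply both sides by a test function v and integrate from 0 to 5/3:
  ∫_0^5/3 −u''(x) v(x) dx = ∫_0^5/3 f(x) v(x) dx.
Integrate the LHS by parts once:
  ∫_0^5/3 −u'' v dx = −[u'(x) v(x)]_0^5/3 + ∫_0^5/3 u'(x) v'(x) dx.
Thus ∫_0^5/3 u'(x) v'(x) dx = ∫_0^5/3 f(x) v(x) dx + [u'(x) v(x)]_0^5/3.
Choose V so that boundary terms are either known or forced to vanish.
Mixed BC: u(0) = 0 (Dirichlet) and u'(5/3) = 0 (Neumann). Define V = {v ∈ H^1(0, 5/3) : v(0) = 0}. Then [u' v]_0^5/3 = u'(5/3)·v(5/3) − u'(0)·0 = 0.
Weak formulation: find u (satisfying any essential BC) such that ∫_0^5/3 u'(x) v'(x) dx = ∫_0^5/3 f v dx for all v ∈ V (Dirichlet at 0 absorbed into V; the Neumann datum at x = 5/3 is zero, so no boundary term remains).
Substituting f(x) = 4*sin(3*π*x), the right-hand side is ∫_0^5/3 (4*sin(3*π*x)) v dx.


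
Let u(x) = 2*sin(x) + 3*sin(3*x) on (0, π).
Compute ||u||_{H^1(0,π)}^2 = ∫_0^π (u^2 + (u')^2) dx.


||u||_{H^1(0,π)}^2 = 49*π

u'(x) = 2*cos(x) + 9*cos(3*x).
Expand u² and (u')² and integrate term by term on (0, π), using: for integers n ≥ 1, ∫_0^π sin²(nx) dx = ∫_0^π cos²(nx) dx = π/2; for n ≠ n', ∫_0^π sin(nx)sin(n'x) dx = ∫_0^π cos(nx)cos(n'x) dx = 0; and by product-to-sum, ∫_0^π sin(nx)cos(n'x) dx = ½∫_0^π [sin((n+n')x) + sin((n−n')x)] dx, which is 0 when n+n' is even and 2n/(n²−n'²) when n+n' is odd (it need not vanish on (0, π)).
  u² squared terms: (2)²·∫sin(x)² dx = 4·π/2 = 2*π;  (3)²·∫sin(3x)² dx = 9·π/2 = 9*π/2.
  u² cross terms: 2·(2)·(3)·∫sin(x)·sin(3x) dx = 12·(0) = 0.
  So ∫_0^π u² dx = 2*π + 9*π/2 + 0 = 13*π/2.
  (u')² squared terms: (2)²·∫cos(x)² dx = 4·π/2 = 2*π;  (9)²·∫cos(3x)² dx = 81·π/2 = 81*π/2.
  (u')² cross terms: 2·(2)·(9)·∫cos(x)·cos(3x) dx = 36·(0) = 0.
  So ∫_0^π (u')² dx = 2*π + 81*π/2 + 0 = 85*π/2.
||u||_{H^1}^2 = (13*π/2) + (85*π/2) = 49*π.


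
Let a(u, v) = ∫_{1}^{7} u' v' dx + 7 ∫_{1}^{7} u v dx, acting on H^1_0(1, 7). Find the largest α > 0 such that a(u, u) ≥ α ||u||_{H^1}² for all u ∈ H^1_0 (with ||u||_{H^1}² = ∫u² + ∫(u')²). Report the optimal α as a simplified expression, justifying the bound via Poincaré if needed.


α = 1

Coercivity of a(·,·) on H^1_0(1, 7) means a(u, u) ≥ α ||u||_{H^1}² for every u ∈ H^1_0.
The interval has length L = 6, and Poincaré/coercivity depend only on L. Here a(u, u) = ∫(u')² + (7)·∫u².
Here c = 7 ≥ 1, so a(u,u) = ∫(u')² + c∫u² ≥ ∫(u')² + ∫u² = ||u||_{H^1}², i.e. α = 1 works. No larger α is possible: a(u,u) ≥ α||u||_{H^1}² means (1−α)∫(u')² ≥ (α−c)∫u², and for the modes u_n = sin(nπ(x−x₀)/L) (x₀ the left endpoint) one has ∫u_n²/∫(u_n')² = (L/(nπ))² → 0, so a(u_n,u_n)/||u_n||_{H^1}² → 1. Hence the optimal constant is α = 1.
Therefore α = 1.


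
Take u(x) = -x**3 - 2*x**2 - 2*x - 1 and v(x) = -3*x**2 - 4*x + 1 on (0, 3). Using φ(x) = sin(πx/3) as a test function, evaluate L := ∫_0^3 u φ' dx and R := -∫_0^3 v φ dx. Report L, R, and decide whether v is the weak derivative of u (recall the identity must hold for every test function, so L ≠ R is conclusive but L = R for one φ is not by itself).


LHS = -324/π^3 + 129/π, RHS = -324/π^3 + 111/π. No, v is not the weak derivative of u.

u(x) = -x**3 - 2*x**2 - 2*x - 1, classical derivative u'(x) = -3*x**2 - 4*x - 2.
φ(x) = sin(πx/3), so φ'(x) = π*cos(π*x/3)/3.
Note φ(0) = φ(3) = 0, so the boundary term u·φ vanishes.
LHS = ∫_0^3 u(x) φ'(x) dx = ∫_0^3 (-π*x^3*cos(π*x/3)/3 - 2*π*x^2*cos(π*x/3)/3 - 2*π*x*cos(π*x/3)/3 - π*cos(π*x/3)/3) dx. Term by term:
  ∫_0^3 -π*cos(π*x/3)/3 dx = 0;  ∫_0^3 -2*π*x*cos(π*x/3)/3 dx = 12/π;  ∫_0^3 -2*π*x^2*cos(π*x/3)/3 dx = 36/π;
  ∫_0^3 -π*x^3*cos(π*x/3)/3 dx = -324/π^3 + 81/π.
Sum: 0 + 12/π + 36/π + -324/π^3 + 81/π = -324/π^3 + 129/π.
So LHS = -324/π^3 + 129/π.
∫_0^3 v(x) φ(x) dx = ∫_0^3 (-3*x^2*sin(π*x/3) - 4*x*sin(π*x/3) + sin(π*x/3)) dx. Term by term:
  ∫_0^3 -4*x*sin(π*x/3) dx = -36/π;  ∫_0^3 -3*x^2*sin(π*x/3) dx = -81/π + 324/π^3;  ∫_0^3 sin(π*x/3) dx = 6/π.
Sum: -36/π + -81/π + 324/π^3 + 6/π = -111/π + 324/π^3.
So RHS = -∫_0^3 v(x) φ(x) dx = -324/π^3 + 111/π.
LHS − RHS = 18/π ≠ 0, so the identity fails.
(For a valid weak derivative the identity must hold for EVERY test function, in particular this one. The failure shows v is NOT the weak derivative of u.)
Correct weak derivative would be u'(x) = -3*x**2 - 4*x - 2.


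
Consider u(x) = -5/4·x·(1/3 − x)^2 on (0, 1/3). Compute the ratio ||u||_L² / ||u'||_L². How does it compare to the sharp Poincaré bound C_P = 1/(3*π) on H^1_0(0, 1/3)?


||u||_L² / ||u'||_L² = sqrt(14)/42 < C_P = 1/(3*π).

u(x) = -5/4·x·(1/3 − x)^2, so u'(x) = -15*x^2/4 + 5*x/3 - 5/36.
u(x) = -5/4·x·(1/3 − x)^2 vanishes at x = 0 and x = 1/3, so u ∈ H^1_0(0, 1/3). Differentiate via the product rule and integrate the resulting polynomials term by term.
  ∫_0^1/3 u² dx = ∫_0^1/3 (25*x^6/16 - 25*x^5/12 + 25*x^4/24 - 25*x^3/108 + 25*x^2/1296) dx. Term by term:
    ∫_0^1/3 25*x^6/16 dx = 25/244944;  ∫_0^1/3 -25*x^5/12 dx = -25/52488;  ∫_0^1/3 25*x^4/24 dx = 5/5832;
    ∫_0^1/3 -25*x^3/108 dx = -25/34992;  ∫_0^1/3 25*x^2/1296 dx = 25/104976.
  Sum: 25/244944 − 25/52488 + 5/5832 − 25/34992 + 25/104976 = 5/734832.
  ∫_0^1/3 (u')² dx = ∫_0^1/3 (225*x^4/16 - 25*x^3/2 + 275*x^2/72 - 25*x/54 + 25/1296) dx. Term by term:
    ∫_0^1/3 225*x^4/16 dx = 5/432;  ∫_0^1/3 -25*x^3/2 dx = -25/648;  ∫_0^1/3 275*x^2/72 dx = 275/5832;
    ∫_0^1/3 -25*x/54 dx = -25/972;  ∫_0^1/3 25/1296 dx = 25/3888.
  Sum: 5/432 − 25/648 + 275/5832 − 25/972 + 25/3888 = 5/5832.
∫_0^1/3 u² dx = 5/734832, so ||u||_L² = sqrt(35)/2268.
∫_0^1/3 (u')² dx = 5/5832, so ||u'||_L² = sqrt(10)/108.
Ratio ||u||_L² / ||u'||_L² = sqrt(14)/42.
Sharp Poincaré constant on H^1_0(0, 1/3) is C_P = L/π = 1/(3*π), achieved by sin(3*π·x).
A polynomial bump cannot attain the sharp Poincaré constant (only the first sine eigenfunction does), so the ratio is strictly less than C_P, consistent with ||u||_L² ≤ C_P ||u'||_L².


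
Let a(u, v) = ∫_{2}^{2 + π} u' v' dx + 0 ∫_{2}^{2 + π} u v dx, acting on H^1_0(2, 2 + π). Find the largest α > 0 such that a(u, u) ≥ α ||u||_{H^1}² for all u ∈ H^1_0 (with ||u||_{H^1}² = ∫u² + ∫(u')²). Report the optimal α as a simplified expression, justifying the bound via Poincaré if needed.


α = 1/2

Coercivity of a(·,·) on H^1_0(2, 2 + π) means a(u, u) ≥ α ||u||_{H^1}² for every u ∈ H^1_0.
The interval has length L = π, and Poincaré/coercivity depend only on L. Here a(u, u) = ∫(u')² + (0)·∫u².
Here c = 0, so a(u,u) = ∫(u')² alone. The condition a(u,u) ≥ α||u||_{H^1}² reads (1−α)∫(u')² ≥ (α−c)∫u². Any admissible α is ≤ 1 (rapidly oscillating u have ∫u²/∫(u')² → 0), and α = 1 would force 0 ≥ (1−c)∫u², impossible since c < 1; so 1−α > 0. By the sharp Poincaré inequality on H^1_0 of an interval of length L, ∫(u')² ≥ (π/L)²∫u² with equality for the first sine mode sin(π(x−x₀)/L) (x₀ the left endpoint), so the inequality holds for all u iff (1−α)(π/L)² ≥ α − c, i.e. α ≤ ((π/L)² + c)/((π/L)² + 1) = (1 + c(L/π)²)/(1 + (L/π)²). (Direct route, valid since c ≤ 0: Poincaré gives c∫u² ≥ c(L/π)²∫(u')², so a(u,u) ≥ (1 + c(L/π)²)∫(u')², while ||u||_{H^1}² ≤ (1 + (L/π)²)∫(u')²; dividing yields the same α.) With (π/L)² = 1 and c = 0, the largest admissible constant is α = ((π/L)² + c)/((π/L)² + 1).
Simplifying, α = 1/2.


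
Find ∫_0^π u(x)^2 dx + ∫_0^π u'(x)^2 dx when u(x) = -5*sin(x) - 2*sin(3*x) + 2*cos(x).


||u||_{H^1(0,π)}^2 = 49*π

u'(x) = -2*sin(x) - 5*cos(x) - 6*cos(3*x).
Expand u² and (u')² and integrate term by term on (0, π), using: for integers n ≥ 1, ∫_0^π sin²(nx) dx = ∫_0^π cos²(nx) dx = π/2; for n ≠ n', ∫_0^π sin(nx)sin(n'x) dx = ∫_0^π cos(nx)cos(n'x) dx = 0; and by product-to-sum, ∫_0^π sin(nx)cos(n'x) dx = ½∫_0^π [sin((n+n')x) + sin((n−n')x)] dx, which is 0 when n+n' is even and 2n/(n²−n'²) when n+n' is odd (it need not vanish on (0, π)).
  u² squared terms: (-5)²·∫sin(x)² dx = 25·π/2 = 25*π/2;  (-2)²·∫sin(3x)² dx = 4·π/2 = 2*π;  (2)²·∫cos(x)² dx = 4·π/2 = 2*π.
  u² cross terms: 2·(-5)·(-2)·∫sin(x)·sin(3x) dx = 20·(0) = 0;  2·(-5)·(2)·∫sin(x)·cos(x) dx = -20·(0) = 0;  2·(-2)·(2)·∫sin(3x)·cos(x) dx = -8·(0) = 0.
  So ∫_0^π u² dx = 25*π/2 + 2*π + 2*π + 0 + 0 + 0 = 33*π/2.
  (u')² squared terms: (-6)²·∫cos(3x)² dx = 36·π/2 = 18*π;  (-5)²·∫cos(x)² dx = 25·π/2 = 25*π/2;  (-2)²·∫sin(x)² dx = 4·π/2 = 2*π.
  (u')² cross terms: 2·(-6)·(-5)·∫cos(3x)·cos(x) dx = 60·(0) = 0;  2·(-6)·(-2)·∫cos(3x)·sin(x) dx = 24·(0) = 0;  2·(-5)·(-2)·∫cos(x)·sin(x) dx = 20·(0) = 0.
  So ∫_0^π (u')² dx = 18*π + 25*π/2 + 2*π + 0 + 0 + 0 = 65*π/2.
||u||_{H^1}^2 = (33*π/2) + (65*π/2) = 49*π.


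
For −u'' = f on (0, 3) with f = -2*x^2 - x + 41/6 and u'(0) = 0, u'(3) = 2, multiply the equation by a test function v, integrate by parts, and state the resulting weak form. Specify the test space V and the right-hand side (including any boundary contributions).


V = H^1(0, 3) (v unrestricted at boundary; u is determined up to an additive constant); weak form: ∫_0^3 u'v' dx = ∫_0^3 (-2*x^2 - x + 41/6) v dx + 2·v(3) for all v ∈ V.

Multiply both sides by a test function v and integrate from 0 to 3:
  ∫_0^3 −u''(x) v(x) dx = ∫_0^3 f(x) v(x) dx.
Integrate the LHS by parts once:
  ∫_0^3 −u'' v dx = −[u'(x) v(x)]_0^3 + ∫_0^3 u'(x) v'(x) dx.
Thus ∫_0^3 u'(x) v'(x) dx = ∫_0^3 f(x) v(x) dx + [u'(x) v(x)]_0^3.
Choose V so that boundary terms are either known or forced to vanish.
u has inhomogeneous Neumann u'(0) = 0, u'(3) = 2. [u' v]_0^3 = (2)·v(3) − (0)·v(0) = 2·v(3). Take V = H^1(0, 3); boundary term becomes part of RHS.
Weak formulation: find u (satisfying any essential BC) such that ∫_0^3 u'(x) v'(x) dx = ∫_0^3 f v dx + 2·v(3) for all v ∈ V (Neumann data are natural BCs: they enter the RHS as boundary terms).
Substituting f(x) = -2*x^2 - x + 41/6, the right-hand side is ∫_0^3 (-2*x^2 - x + 41/6) v dx + 2·v(3).
Compatibility check (pure Neumann): taking v ≡ 1 ∈ V gives 0 = ∫_0^3 f dx + (2) − (0), i.e. ∫_0^3 f dx must equal u'(0) − u'(3) = -2. Indeed ∫_0^3 (-2*x^2 - x + 41/6) dx = -2, so the data are compatible. The solution is then unique only up to an additive constant (fix it e.g. by requiring ∫_0^3 u dx = 0).


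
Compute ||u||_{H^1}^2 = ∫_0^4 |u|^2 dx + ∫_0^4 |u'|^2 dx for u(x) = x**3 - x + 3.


||u||_{H^1}^2 = 424568/105

The H^1 norm (squared) on an interval (0, L) is
  ||u||_{H^1}^2 = ∫_0^L u(x)^2 dx + ∫_0^L u'(x)^2 dx.
Compute u'(x) = 3*x**2 - 1.
Then u(x)^2 = x**6 - 2*x**4 + 6*x**3 + x**2 - 6*x + 9 and u'(x)^2 = 9*x**4 - 6*x**2 + 1.
Integrate each monomial from 0 to 4 using ∫_0^4 c·x^n dx = c·4^(n+1)/(n+1):
  ∫_0^4 u(x)^2 dx = ∫_0^4 (x^6 - 2*x^4 + 6*x^3 + x^2 - 6*x + 9) dx. Term by term:
    ∫_0^4 x^6 dx = 16384/7;  ∫_0^4 -2*x^4 dx = -2048/5;  ∫_0^4 6*x^3 dx = 384;
    ∫_0^4 x^2 dx = 64/3;  ∫_0^4 -6*x dx = -48;  ∫_0^4 9 dx = 36.
  Sum: 16384/7 − 2048/5 + 384 + 64/3 − 48 + 36 = 244052/105.
  ∫_0^4 u'(x)^2 dx = ∫_0^4 (9*x^4 - 6*x^2 + 1) dx. Term by term:
    ∫_0^4 9*x^4 dx = 9216/5;  ∫_0^4 -6*x^2 dx = -128;  ∫_0^4 1 dx = 4.
  Sum: 9216/5 − 128 + 4 = 8596/5.
Adding: ||u||_{H^1}^2 = 244052/105 + 8596/5 = 424568/105.


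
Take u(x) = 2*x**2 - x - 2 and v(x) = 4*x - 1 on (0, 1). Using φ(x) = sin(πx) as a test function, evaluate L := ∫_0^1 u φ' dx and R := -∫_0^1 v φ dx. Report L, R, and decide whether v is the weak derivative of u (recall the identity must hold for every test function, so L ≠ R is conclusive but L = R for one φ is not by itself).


LHS = -2/π, RHS = -2/π. Yes, v = u' weakly.

u(x) = 2*x**2 - x - 2, classical derivative u'(x) = 4*x - 1.
φ(x) = sin(πx), so φ'(x) = π*cos(π*x).
Note φ(0) = φ(1) = 0, so the boundary term u·φ vanishes.
LHS = ∫_0^1 u(x) φ'(x) dx = ∫_0^1 (2*π*x^2*cos(π*x) - π*x*cos(π*x) - 2*π*cos(π*x)) dx. Term by term:
  ∫_0^1 -2*π*cos(π*x) dx = 0;  ∫_0^1 -π*x*cos(π*x) dx = 2/π;  ∫_0^1 2*π*x^2*cos(π*x) dx = -4/π.
Sum: 0 + 2/π − 4/π = -2/π.
So LHS = -2/π.
∫_0^1 v(x) φ(x) dx = ∫_0^1 (4*x*sin(π*x) - sin(π*x)) dx. Term by term:
  ∫_0^1 -sin(π*x) dx = -2/π;  ∫_0^1 4*x*sin(π*x) dx = 4/π.
Sum: -2/π + 4/π = 2/π.
So RHS = -∫_0^1 v(x) φ(x) dx = -2/π.
LHS = RHS, so the identity holds for this test φ.
Moreover u is smooth here and v(x) = u'(x) = 4*x - 1 pointwise, so the identity holds for every test function. Hence v is the weak derivative of u.


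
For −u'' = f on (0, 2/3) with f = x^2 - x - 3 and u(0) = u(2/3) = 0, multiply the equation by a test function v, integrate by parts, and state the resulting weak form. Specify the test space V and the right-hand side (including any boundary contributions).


V = H^1_0(0, 2/3) (so v(0) = v(2/3) = 0); weak form: ∫_0^2/3 u'v' dx = ∫_0^2/3 (x^2 - x - 3) v dx for all v ∈ V.

Multiply both sides by a test function v and integrate from 0 to 2/3:
  ∫_0^2/3 −u''(x) v(x) dx = ∫_0^2/3 f(x) v(x) dx.
Integrate the LHS by parts once:
  ∫_0^2/3 −u'' v dx = −[u'(x) v(x)]_0^2/3 + ∫_0^2/3 u'(x) v'(x) dx.
Thus ∫_0^2/3 u'(x) v'(x) dx = ∫_0^2/3 f(x) v(x) dx + [u'(x) v(x)]_0^2/3.
Choose V so that boundary terms are either known or forced to vanish.
u is Dirichlet: u(0) = u(2/3) = 0. Let V = H^1_0(0, 2/3); then v(0) = v(2/3) = 0, and [u' v]_0^2/3 = 0.
Weak formulation: find u (satisfying any essential BC) such that ∫_0^2/3 u'(x) v'(x) dx = ∫_0^2/3 f v dx for all v ∈ V.
Substituting f(x) = x^2 - x - 3, the right-hand side is ∫_0^2/3 (x^2 - x - 3) v dx.


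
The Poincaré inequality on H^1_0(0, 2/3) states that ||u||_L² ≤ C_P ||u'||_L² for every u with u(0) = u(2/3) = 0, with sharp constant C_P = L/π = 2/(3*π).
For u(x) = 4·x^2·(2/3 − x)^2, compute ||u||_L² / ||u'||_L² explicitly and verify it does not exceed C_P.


||u||_L² / ||u'||_L² = sqrt(3)/9 < C_P = 2/(3*π).

u(x) = 4·x^2·(2/3 − x)^2, so u'(x) = 16*x*(3*x - 2)*(3*x - 1)/9.
u(x) = 4·x^2·(2/3 − x)^2 vanishes at x = 0 and x = 2/3, so u ∈ H^1_0(0, 2/3). Differentiate via the product rule and integrate the resulting polynomials term by term.
  ∫_0^2/3 u² dx = ∫_0^2/3 (16*x^8 - 128*x^7/3 + 128*x^6/3 - 512*x^5/27 + 256*x^4/81) dx. Term by term:
    ∫_0^2/3 16*x^8 dx = 8192/177147;  ∫_0^2/3 -128*x^7/3 dx = -4096/19683;  ∫_0^2/3 128*x^6/3 dx = 16384/45927;
    ∫_0^2/3 -512*x^5/27 dx = -16384/59049;  ∫_0^2/3 256*x^4/81 dx = 8192/98415.
  Sum: 8192/177147 − 4096/19683 + 16384/45927 − 16384/59049 + 8192/98415 = 4096/6200145.
  ∫_0^2/3 (u')² dx = ∫_0^2/3 (256*x^6 - 512*x^5 + 3328*x^4/9 - 1024*x^3/9 + 1024*x^2/81) dx. Term by term:
    ∫_0^2/3 256*x^6 dx = 32768/15309;  ∫_0^2/3 -512*x^5 dx = -16384/2187;  ∫_0^2/3 3328*x^4/9 dx = 106496/10935;
    ∫_0^2/3 -1024*x^3/9 dx = -4096/729;  ∫_0^2/3 1024*x^2/81 dx = 8192/6561.
  Sum: 32768/15309 − 16384/2187 + 106496/10935 − 4096/729 + 8192/6561 = 4096/229635.
∫_0^2/3 u² dx = 4096/6200145, so ||u||_L² = 64*sqrt(105)/25515.
∫_0^2/3 (u')² dx = 4096/229635, so ||u'||_L² = 64*sqrt(35)/2835.
Ratio ||u||_L² / ||u'||_L² = sqrt(3)/9.
Sharp Poincaré constant on H^1_0(0, 2/3) is C_P = L/π = 2/(3*π), achieved by sin(3*π/2·x).
A polynomial bump cannot attain the sharp Poincaré constant (only the first sine eigenfunction does), so the ratio is strictly less than C_P, consistent with ||u||_L² ≤ C_P ||u'||_L².


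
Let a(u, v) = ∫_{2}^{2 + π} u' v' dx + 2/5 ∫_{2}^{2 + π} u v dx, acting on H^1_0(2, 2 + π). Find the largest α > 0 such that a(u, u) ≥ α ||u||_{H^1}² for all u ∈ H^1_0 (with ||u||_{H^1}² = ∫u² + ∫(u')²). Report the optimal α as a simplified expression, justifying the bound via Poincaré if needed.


α = 7/10

Coercivity of a(·,·) on H^1_0(2, 2 + π) means a(u, u) ≥ α ||u||_{H^1}² for every u ∈ H^1_0.
The interval has length L = π, and Poincaré/coercivity depend only on L. Here a(u, u) = ∫(u')² + (2/5)·∫u².
Here 0 < c = 2/5 < 1. The condition a(u,u) ≥ α||u||_{H^1}² reads (1−α)∫(u')² ≥ (α−c)∫u². Any admissible α is ≤ 1 (rapidly oscillating u have ∫u²/∫(u')² → 0), and α = 1 would force 0 ≥ (1−c)∫u², impossible since c < 1; so 1−α > 0. By the sharp Poincaré inequality on H^1_0 of an interval of length L, ∫(u')² ≥ (π/L)²∫u² with equality for the first sine mode sin(π(x−x₀)/L) (x₀ the left endpoint), so the inequality holds for all u iff (1−α)(π/L)² ≥ α − c, i.e. α ≤ ((π/L)² + c)/((π/L)² + 1) = (1 + c(L/π)²)/(1 + (L/π)²). With (π/L)² = 1 and c = 2/5, the largest admissible constant is α = ((π/L)² + c)/((π/L)² + 1).
Simplifying, α = 7/10.


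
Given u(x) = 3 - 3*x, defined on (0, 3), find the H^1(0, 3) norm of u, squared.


||u||_{H^1}^2 = 54

The H^1 norm (squared) on an interval (0, L) is
  ||u||_{H^1}^2 = ∫_0^L u(x)^2 dx + ∫_0^L u'(x)^2 dx.
Compute u'(x) = -3.
Then u(x)^2 = 9*x**2 - 18*x + 9 and u'(x)^2 = 9.
Integrate each monomial from 0 to 3 using ∫_0^3 c·x^n dx = c·3^(n+1)/(n+1):
  ∫_0^3 u(x)^2 dx = ∫_0^3 (9*x^2 - 18*x + 9) dx. Term by term:
    ∫_0^3 9*x^2 dx = 81;  ∫_0^3 -18*x dx = -81;  ∫_0^3 9 dx = 27.
  Sum: 81 − 81 + 27 = 27.
  ∫_0^3 u'(x)^2 dx = ∫_0^3 (9) dx. Term by term:
    ∫_0^3 9 dx = 27.
Adding: ||u||_{H^1}^2 = 27 + 27 = 54.


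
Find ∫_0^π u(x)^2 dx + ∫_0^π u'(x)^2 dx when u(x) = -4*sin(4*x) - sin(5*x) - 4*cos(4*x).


||u||_{H^1(0,π)}^2 = 1360/9 + 285*π

u'(x) = 16*sin(4*x) - 16*cos(4*x) - 5*cos(5*x).
Expand u² and (u')² and integrate term by term on (0, π), using: for integers n ≥ 1, ∫_0^π sin²(nx) dx = ∫_0^π cos²(nx) dx = π/2; for n ≠ n', ∫_0^π sin(nx)sin(n'x) dx = ∫_0^π cos(nx)cos(n'x) dx = 0; and by product-to-sum, ∫_0^π sin(nx)cos(n'x) dx = ½∫_0^π [sin((n+n')x) + sin((n−n')x)] dx, which is 0 when n+n' is even and 2n/(n²−n'²) when n+n' is odd (it need not vanish on (0, π)).
  u² squared terms: (-1)²·∫sin(5x)² dx = 1·π/2 = π/2;  (-4)²·∫cos(4x)² dx = 16·π/2 = 8*π;  (-4)²·∫sin(4x)² dx = 16·π/2 = 8*π.
  u² cross terms: 2·(-1)·(-4)·∫sin(5x)·cos(4x) dx = 8·(10/9) = 80/9;  2·(-1)·(-4)·∫sin(5x)·sin(4x) dx = 8·(0) = 0;  2·(-4)·(-4)·∫cos(4x)·sin(4x) dx = 32·(0) = 0.
  So ∫_0^π u² dx = π/2 + 8*π + 8*π + 80/9 + 0 + 0 = 80/9 + 33*π/2.
  (u')² squared terms: (-16)²·∫cos(4x)² dx = 256·π/2 = 128*π;  (-5)²·∫cos(5x)² dx = 25·π/2 = 25*π/2;  (16)²·∫sin(4x)² dx = 256·π/2 = 128*π.
  (u')² cross terms: 2·(-16)·(-5)·∫cos(4x)·cos(5x) dx = 160·(0) = 0;  2·(-16)·(16)·∫cos(4x)·sin(4x) dx = -512·(0) = 0;  2·(-5)·(16)·∫cos(5x)·sin(4x) dx = -160·(-8/9) = 1280/9.
  So ∫_0^π (u')² dx = 128*π + 25*π/2 + 128*π + 0 + 0 + 1280/9 = 1280/9 + 537*π/2.
||u||_{H^1}^2 = (80/9 + 33*π/2) + (1280/9 + 537*π/2) = 1360/9 + 285*π.


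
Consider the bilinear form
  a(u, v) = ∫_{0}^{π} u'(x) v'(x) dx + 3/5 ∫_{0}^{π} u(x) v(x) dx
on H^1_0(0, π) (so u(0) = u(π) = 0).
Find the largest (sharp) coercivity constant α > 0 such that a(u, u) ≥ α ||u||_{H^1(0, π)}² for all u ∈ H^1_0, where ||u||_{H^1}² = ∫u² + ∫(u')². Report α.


α = 4/5

Coercivity of a(·,·) on H^1_0(0, π) means a(u, u) ≥ α ||u||_{H^1}² for every u ∈ H^1_0.
The interval has length L = π, and Poincaré/coercivity depend only on L. Here a(u, u) = ∫(u')² + (3/5)·∫u².
Here 0 < c = 3/5 < 1. The condition a(u,u) ≥ α||u||_{H^1}² reads (1−α)∫(u')² ≥ (α−c)∫u². Any admissible α is ≤ 1 (rapidly oscillating u have ∫u²/∫(u')² → 0), and α = 1 would force 0 ≥ (1−c)∫u², impossible since c < 1; so 1−α > 0. By the sharp Poincaré inequality on H^1_0 of an interval of length L, ∫(u')² ≥ (π/L)²∫u² with equality for the first sine mode sin(π(x−x₀)/L) (x₀ the left endpoint), so the inequality holds for all u iff (1−α)(π/L)² ≥ α − c, i.e. α ≤ ((π/L)² + c)/((π/L)² + 1) = (1 + c(L/π)²)/(1 + (L/π)²). With (π/L)² = 1 and c = 3/5, the largest admissible constant is α = ((π/L)² + c)/((π/L)² + 1).
Simplifying, α = 4/5.


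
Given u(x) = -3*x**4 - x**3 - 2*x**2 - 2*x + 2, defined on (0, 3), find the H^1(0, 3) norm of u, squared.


||u||_{H^1}^2 = 12749889/140

The H^1 norm (squared) on an interval (0, L) is
  ||u||_{H^1}^2 = ∫_0^L u(x)^2 dx + ∫_0^L u'(x)^2 dx.
Compute u'(x) = -12*x**3 - 3*x**2 - 4*x - 2.
Then u(x)^2 = 9*x**8 + 6*x**7 + 13*x**6 + 16*x**5 - 4*x**4 + 4*x**3 - 4*x**2 - 8*x + 4 and u'(x)^2 = 144*x**6 + 72*x**5 + 105*x**4 + 72*x**3 + 28*x**2 + 16*x + 4.
Integrate each monomial from 0 to 3 using ∫_0^3 c·x^n dx = c·3^(n+1)/(n+1):
  ∫_0^3 u(x)^2 dx = ∫_0^3 (9*x^8 + 6*x^7 + 13*x^6 + 16*x^5 - 4*x^4 + 4*x^3 - 4*x^2 - 8*x + 4) dx. Term by term:
    ∫_0^3 9*x^8 dx = 19683;  ∫_0^3 6*x^7 dx = 19683/4;  ∫_0^3 13*x^6 dx = 28431/7;
    ∫_0^3 16*x^5 dx = 1944;  ∫_0^3 -4*x^4 dx = -972/5;  ∫_0^3 4*x^3 dx = 81;
    ∫_0^3 -4*x^2 dx = -36;  ∫_0^3 -8*x dx = -36;  ∫_0^3 4 dx = 12.
  Sum: 19683 + 19683/4 + 28431/7 + 1944 − 972/5 + 81 − 36 − 36 + 12 = 4261029/140.
  ∫_0^3 u'(x)^2 dx = ∫_0^3 (144*x^6 + 72*x^5 + 105*x^4 + 72*x^3 + 28*x^2 + 16*x + 4) dx. Term by term:
    ∫_0^3 144*x^6 dx = 314928/7;  ∫_0^3 72*x^5 dx = 8748;  ∫_0^3 105*x^4 dx = 5103;
    ∫_0^3 72*x^3 dx = 1458;  ∫_0^3 28*x^2 dx = 252;  ∫_0^3 16*x dx = 72;
    ∫_0^3 4 dx = 12.
  Sum: 314928/7 + 8748 + 5103 + 1458 + 252 + 72 + 12 = 424443/7.
Adding: ||u||_{H^1}^2 = 4261029/140 + 424443/7 = 12749889/140.


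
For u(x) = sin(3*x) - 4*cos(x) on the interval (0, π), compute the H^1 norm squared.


||u||_{H^1(0,π)}^2 = 21*π

u'(x) = 4*sin(x) + 3*cos(3*x).
Expand u² and (u')² and integrate term by term on (0, π), using: for integers n ≥ 1, ∫_0^π sin²(nx) dx = ∫_0^π cos²(nx) dx = π/2; for n ≠ n', ∫_0^π sin(nx)sin(n'x) dx = ∫_0^π cos(nx)cos(n'x) dx = 0; and by product-to-sum, ∫_0^π sin(nx)cos(n'x) dx = ½∫_0^π [sin((n+n')x) + sin((n−n')x)] dx, which is 0 when n+n' is even and 2n/(n²−n'²) when n+n' is odd (it need not vanish on (0, π)).
  u² squared terms: (-4)²·∫cos(x)² dx = 16·π/2 = 8*π;  (1)²·∫sin(3x)² dx = 1·π/2 = π/2.
  u² cross terms: 2·(-4)·(1)·∫cos(x)·sin(3x) dx = -8·(0) = 0.
  So ∫_0^π u² dx = 8*π + π/2 + 0 = 17*π/2.
  (u')² squared terms: (3)²·∫cos(3x)² dx = 9·π/2 = 9*π/2;  (4)²·∫sin(x)² dx = 16·π/2 = 8*π.
  (u')² cross terms: 2·(3)·(4)·∫cos(3x)·sin(x) dx = 24·(0) = 0.
  So ∫_0^π (u')² dx = 9*π/2 + 8*π + 0 = 25*π/2.
||u||_{H^1}^2 = (17*π/2) + (25*π/2) = 21*π.


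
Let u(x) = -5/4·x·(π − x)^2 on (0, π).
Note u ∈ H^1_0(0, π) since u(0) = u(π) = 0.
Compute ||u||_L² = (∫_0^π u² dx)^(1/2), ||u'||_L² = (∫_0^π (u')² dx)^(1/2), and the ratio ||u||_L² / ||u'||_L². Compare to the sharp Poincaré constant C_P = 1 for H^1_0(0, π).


||u||_L² / ||u'||_L² = sqrt(14)*π/14 < C_P = 1.

u(x) = -5/4·x·(π − x)^2, so u'(x) = 5*(π - 3*x)*(x - π)/4.
u(x) = -5/4·x·(π − x)^2 vanishes at x = 0 and x = π, so u ∈ H^1_0(0, π). Differentiate via the product rule and integrate the resulting polynomials term by term.
  ∫_0^π u² dx = ∫_0^π (25*x^6/16 - 25*π*x^5/4 + 75*π^2*x^4/8 - 25*π^3*x^3/4 + 25*π^4*x^2/16) dx. Term by term:
    ∫_0^π 25*x^6/16 dx = 25*π^7/112;  ∫_0^π -25*π*x^5/4 dx = -25*π^7/24;  ∫_0^π 75*π^2*x^4/8 dx = 15*π^7/8;
    ∫_0^π -25*π^3*x^3/4 dx = -25*π^7/16;  ∫_0^π 25*π^4*x^2/16 dx = 25*π^7/48.
  Sum: 25*π^7/112 − 25*π^7/24 + 15*π^7/8 − 25*π^7/16 + 25*π^7/48 = 5*π^7/336.
  ∫_0^π (u')² dx = ∫_0^π (225*x^4/16 - 75*π*x^3/2 + 275*π^2*x^2/8 - 25*π^3*x/2 + 25*π^4/16) dx. Term by term:
    ∫_0^π 225*x^4/16 dx = 45*π^5/16;  ∫_0^π -75*π*x^3/2 dx = -75*π^5/8;  ∫_0^π 275*π^2*x^2/8 dx = 275*π^5/24;
    ∫_0^π -25*π^3*x/2 dx = -25*π^5/4;  ∫_0^π 25*π^4/16 dx = 25*π^5/16.
  Sum: 45*π^5/16 − 75*π^5/8 + 275*π^5/24 − 25*π^5/4 + 25*π^5/16 = 5*π^5/24.
∫_0^π u² dx = 5*π^7/336, so ||u||_L² = sqrt(105)*π^(7/2)/84.
∫_0^π (u')² dx = 5*π^5/24, so ||u'||_L² = sqrt(30)*π^(5/2)/12.
Ratio ||u||_L² / ||u'||_L² = sqrt(14)*π/14.
Sharp Poincaré constant on H^1_0(0, π) is C_P = L/π = 1, achieved by sin(x).
A polynomial bump cannot attain the sharp Poincaré constant (only the first sine eigenfunction does), so the ratio is strictly less than C_P, consistent with ||u||_L² ≤ C_P ||u'||_L².


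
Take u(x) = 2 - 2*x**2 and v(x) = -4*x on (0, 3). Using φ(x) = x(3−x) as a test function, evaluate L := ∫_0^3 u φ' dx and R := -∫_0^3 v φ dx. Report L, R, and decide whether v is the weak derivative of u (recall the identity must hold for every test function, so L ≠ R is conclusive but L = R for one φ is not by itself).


LHS = 27, RHS = 27. Yes, v = u' weakly.

u(x) = 2 - 2*x**2, classical derivative u'(x) = -4*x.
φ(x) = x(3−x), so φ'(x) = 3 - 2*x.
Note φ(0) = φ(3) = 0, so the boundary term u·φ vanishes.
LHS = ∫_0^3 u(x) φ'(x) dx = ∫_0^3 (4*x^3 - 6*x^2 - 4*x + 6) dx. Term by term:
  ∫_0^3 4*x^3 dx = 81;  ∫_0^3 -6*x^2 dx = -54;  ∫_0^3 -4*x dx = -18;
  ∫_0^3 6 dx = 18.
Sum: 81 − 54 − 18 + 18 = 27.
So LHS = 27.
∫_0^3 v(x) φ(x) dx = ∫_0^3 (4*x^3 - 12*x^2) dx. Term by term:
  ∫_0^3 4*x^3 dx = 81;  ∫_0^3 -12*x^2 dx = -108.
Sum: 81 − 108 = -27.
So RHS = -∫_0^3 v(x) φ(x) dx = 27.
LHS = RHS, so the identity holds for this test φ.
Moreover u is smooth here and v(x) = u'(x) = -4*x pointwise, so the identity holds for every test function. Hence v is the weak derivative of u.


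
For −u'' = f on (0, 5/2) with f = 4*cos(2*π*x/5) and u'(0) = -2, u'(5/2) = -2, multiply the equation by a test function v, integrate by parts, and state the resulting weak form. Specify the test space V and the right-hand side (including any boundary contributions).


V = H^1(0, 5/2) (v unrestricted at boundary; u is determined up to an additive constant); weak form: ∫_0^5/2 u'v' dx = ∫_0^5/2 (4*cos(2*π*x/5)) v dx − 2·v(5/2) + 2·v(0) for all v ∈ V.

Multiply both sides by a test function v and integrate from 0 to 5/2:
  ∫_0^5/2 −u''(x) v(x) dx = ∫_0^5/2 f(x) v(x) dx.
Integrate the LHS by parts once:
  ∫_0^5/2 −u'' v dx = −[u'(x) v(x)]_0^5/2 + ∫_0^5/2 u'(x) v'(x) dx.
Thus ∫_0^5/2 u'(x) v'(x) dx = ∫_0^5/2 f(x) v(x) dx + [u'(x) v(x)]_0^5/2.
Choose V so that boundary terms are either known or forced to vanish.
u has inhomogeneous Neumann u'(0) = -2, u'(5/2) = -2. [u' v]_0^5/2 = (-2)·v(5/2) − (-2)·v(0) = − 2·v(5/2) + 2·v(0). Take V = H^1(0, 5/2); boundary term becomes part of RHS.
Weak formulation: find u (satisfying any essential BC) such that ∫_0^5/2 u'(x) v'(x) dx = ∫_0^5/2 f v dx − 2·v(5/2) + 2·v(0) for all v ∈ V (Neumann data are natural BCs: they enter the RHS as boundary terms).
Substituting f(x) = 4*cos(2*π*x/5), the right-hand side is ∫_0^5/2 (4*cos(2*π*x/5)) v dx − 2·v(5/2) + 2·v(0).
Compatibility check (pure Neumann): taking v ≡ 1 ∈ V gives 0 = ∫_0^5/2 f dx + (-2) − (-2), i.e. ∫_0^5/2 f dx must equal u'(0) − u'(5/2) = 0. Indeed ∫_0^5/2 (4*cos(2*π*x/5)) dx = 0, so the data are compatible. The solution is then unique only up to an additive constant (fix it e.g. by requiring ∫_0^5/2 u dx = 0).


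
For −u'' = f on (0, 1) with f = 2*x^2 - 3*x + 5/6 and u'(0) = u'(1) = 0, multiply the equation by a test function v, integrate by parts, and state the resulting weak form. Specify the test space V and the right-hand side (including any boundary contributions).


V = H^1(0, 1) (no boundary constraint on v; u is determined up to an additive constant); weak form: ∫_0^1 u'v' dx = ∫_0^1 (2*x^2 - 3*x + 5/6) v dx for all v ∈ V.

Multiply both sides by a test function v and integrate from 0 to 1:
  ∫_0^1 −u''(x) v(x) dx = ∫_0^1 f(x) v(x) dx.
Integrate the LHS by parts once:
  ∫_0^1 −u'' v dx = −[u'(x) v(x)]_0^1 + ∫_0^1 u'(x) v'(x) dx.
Thus ∫_0^1 u'(x) v'(x) dx = ∫_0^1 f(x) v(x) dx + [u'(x) v(x)]_0^1.
Choose V so that boundary terms are either known or forced to vanish.
u has homogeneous Neumann: u'(0) = u'(1) = 0. So [u' v]_0^1 = 0·v(1) − 0·v(0) = 0 for any v; take V = H^1(0, 1).
Weak formulation: find u (satisfying any essential BC) such that ∫_0^1 u'(x) v'(x) dx = ∫_0^1 f v dx for all v ∈ V (homogeneous Neumann, so boundary terms vanish).
Substituting f(x) = 2*x^2 - 3*x + 5/6, the right-hand side is ∫_0^1 (2*x^2 - 3*x + 5/6) v dx.
Compatibility check (pure Neumann): taking v ≡ 1 ∈ V gives 0 = ∫_0^1 f dx + (0) − (0), i.e. ∫_0^1 f dx must equal u'(0) − u'(1) = 0. Indeed ∫_0^1 (2*x^2 - 3*x + 5/6) dx = 0, so the data are compatible. The solution is then unique only up to an additive constant (fix it e.g. by requiring ∫_0^1 u dx = 0).


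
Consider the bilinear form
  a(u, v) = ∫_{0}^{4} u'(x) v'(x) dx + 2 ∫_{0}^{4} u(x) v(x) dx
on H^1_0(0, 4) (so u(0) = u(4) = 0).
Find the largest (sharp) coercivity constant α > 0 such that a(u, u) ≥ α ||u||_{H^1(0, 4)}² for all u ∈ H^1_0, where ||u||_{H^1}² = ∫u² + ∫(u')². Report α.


α = 1

Coercivity of a(·,·) on H^1_0(0, 4) means a(u, u) ≥ α ||u||_{H^1}² for every u ∈ H^1_0.
The interval has length L = 4, and Poincaré/coercivity depend only on L. Here a(u, u) = ∫(u')² + (2)·∫u².
Here c = 2 ≥ 1, so a(u,u) = ∫(u')² + c∫u² ≥ ∫(u')² + ∫u² = ||u||_{H^1}², i.e. α = 1 works. No larger α is possible: a(u,u) ≥ α||u||_{H^1}² means (1−α)∫(u')² ≥ (α−c)∫u², and for the modes u_n = sin(nπ(x−x₀)/L) (x₀ the left endpoint) one has ∫u_n²/∫(u_n')² = (L/(nπ))² → 0, so a(u_n,u_n)/||u_n||_{H^1}² → 1. Hence the optimal constant is α = 1.
Therefore α = 1.


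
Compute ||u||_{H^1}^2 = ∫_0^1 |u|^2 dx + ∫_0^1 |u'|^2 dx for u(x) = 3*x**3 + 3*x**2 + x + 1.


||u||_{H^1}^2 = 8696/105

The H^1 norm (squared) on an interval (0, L) is
  ||u||_{H^1}^2 = ∫_0^L u(x)^2 dx + ∫_0^L u'(x)^2 dx.
Compute u'(x) = 9*x**2 + 6*x + 1.
Then u(x)^2 = 9*x**6 + 18*x**5 + 15*x**4 + 12*x**3 + 7*x**2 + 2*x + 1 and u'(x)^2 = 81*x**4 + 108*x**3 + 54*x**2 + 12*x + 1.
Integrate each monomial from 0 to 1 using ∫_0^1 c·x^n dx = c·1^(n+1)/(n+1):
  ∫_0^1 u(x)^2 dx = ∫_0^1 (9*x^6 + 18*x^5 + 15*x^4 + 12*x^3 + 7*x^2 + 2*x + 1) dx. Term by term:
    ∫_0^1 9*x^6 dx = 9/7;  ∫_0^1 18*x^5 dx = 3;  ∫_0^1 15*x^4 dx = 3;
    ∫_0^1 12*x^3 dx = 3;  ∫_0^1 7*x^2 dx = 7/3;  ∫_0^1 2*x dx = 1;
    ∫_0^1 1 dx = 1.
  Sum: 9/7 + 3 + 3 + 3 + 7/3 + 1 + 1 = 307/21.
  ∫_0^1 u'(x)^2 dx = ∫_0^1 (81*x^4 + 108*x^3 + 54*x^2 + 12*x + 1) dx. Term by term:
    ∫_0^1 81*x^4 dx = 81/5;  ∫_0^1 108*x^3 dx = 27;  ∫_0^1 54*x^2 dx = 18;
    ∫_0^1 12*x dx = 6;  ∫_0^1 1 dx = 1.
  Sum: 81/5 + 27 + 18 + 6 + 1 = 341/5.
Adding: ||u||_{H^1}^2 = 307/21 + 341/5 = 8696/105.


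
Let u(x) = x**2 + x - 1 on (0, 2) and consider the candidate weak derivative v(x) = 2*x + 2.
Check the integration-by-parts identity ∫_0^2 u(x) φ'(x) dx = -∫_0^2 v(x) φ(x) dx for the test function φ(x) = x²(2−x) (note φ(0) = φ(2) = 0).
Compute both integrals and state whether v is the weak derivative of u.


LHS = -68/15, RHS = -88/15. No, v is not the weak derivative of u.

u(x) = x**2 + x - 1, classical derivative u'(x) = 2*x + 1.
φ(x) = x²(2−x), so φ'(x) = x*(4 - 3*x).
Note φ(0) = φ(2) = 0, so the boundary term u·φ vanishes.
LHS = ∫_0^2 u(x) φ'(x) dx = ∫_0^2 (-3*x^4 + x^3 + 7*x^2 - 4*x) dx. Term by term:
  ∫_0^2 -3*x^4 dx = -96/5;  ∫_0^2 x^3 dx = 4;  ∫_0^2 7*x^2 dx = 56/3;
  ∫_0^2 -4*x dx = -8.
Sum: -96/5 + 4 + 56/3 − 8 = -68/15.
So LHS = -68/15.
∫_0^2 v(x) φ(x) dx = ∫_0^2 (-2*x^4 + 2*x^3 + 4*x^2) dx. Term by term:
  ∫_0^2 -2*x^4 dx = -64/5;  ∫_0^2 2*x^3 dx = 8;  ∫_0^2 4*x^2 dx = 32/3.
Sum: -64/5 + 8 + 32/3 = 88/15.
So RHS = -∫_0^2 v(x) φ(x) dx = -88/15.
LHS − RHS = 4/3 ≠ 0, so the identity fails.
(For a valid weak derivative the identity must hold for EVERY test function, in particular this one. The failure shows v is NOT the weak derivative of u.)
Correct weak derivative would be u'(x) = 2*x + 1.


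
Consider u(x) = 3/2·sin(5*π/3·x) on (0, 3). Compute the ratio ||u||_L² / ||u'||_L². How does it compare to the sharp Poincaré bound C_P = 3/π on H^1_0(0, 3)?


||u||_L² / ||u'||_L² = 3/(5*π) < C_P = 3/π.

u(x) = 3/2·sin(5*π/3·x), so u'(x) = 5*π*cos(5*π*x/3)/2.
Writing u(x) = A·sin(kπx/L) with A = 3/2 and k = 5, use ∫_0^L sin²(kπx/L) dx = L/2 and ∫_0^L cos²(kπx/L) dx = L/2.
u² = 9/4·sin²(5*π/3·x) and (u')² = 25*π^2/4·cos²(5*π/3·x), and each of sin², cos² integrates to L/2 = 3/2 over (0, 3).
∫_0^3 u² dx = 27/8, so ||u||_L² = 3*sqrt(6)/4.
∫_0^3 (u')² dx = 75*π^2/8, so ||u'||_L² = 5*sqrt(6)*π/4.
Ratio ||u||_L² / ||u'||_L² = 3/(5*π).
Sharp Poincaré constant on H^1_0(0, 3) is C_P = L/π = 3/π, achieved by sin(π/3·x).
This is the k = 5 harmonic; the ratio L/(kπ) is strictly less than C_P = L/π, consistent with the sharp inequality ||u||_L² ≤ C_P ||u'||_L².


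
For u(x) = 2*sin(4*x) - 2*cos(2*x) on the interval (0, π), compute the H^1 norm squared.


||u||_{H^1(0,π)}^2 = 44*π

u'(x) = 4*sin(2*x) + 8*cos(4*x).
Expand u² and (u')² and integrate term by term on (0, π), using: for integers n ≥ 1, ∫_0^π sin²(nx) dx = ∫_0^π cos²(nx) dx = π/2; for n ≠ n', ∫_0^π sin(nx)sin(n'x) dx = ∫_0^π cos(nx)cos(n'x) dx = 0; and by product-to-sum, ∫_0^π sin(nx)cos(n'x) dx = ½∫_0^π [sin((n+n')x) + sin((n−n')x)] dx, which is 0 when n+n' is even and 2n/(n²−n'²) when n+n' is odd (it need not vanish on (0, π)).
  u² squared terms: (-2)²·∫cos(2x)² dx = 4·π/2 = 2*π;  (2)²·∫sin(4x)² dx = 4·π/2 = 2*π.
  u² cross terms: 2·(-2)·(2)·∫cos(2x)·sin(4x) dx = -8·(0) = 0.
  So ∫_0^π u² dx = 2*π + 2*π + 0 = 4*π.
  (u')² squared terms: (4)²·∫sin(2x)² dx = 16·π/2 = 8*π;  (8)²·∫cos(4x)² dx = 64·π/2 = 32*π.
  (u')² cross terms: 2·(4)·(8)·∫sin(2x)·cos(4x) dx = 64·(0) = 0.
  So ∫_0^π (u')² dx = 8*π + 32*π + 0 = 40*π.
||u||_{H^1}^2 = (4*π) + (40*π) = 44*π.
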